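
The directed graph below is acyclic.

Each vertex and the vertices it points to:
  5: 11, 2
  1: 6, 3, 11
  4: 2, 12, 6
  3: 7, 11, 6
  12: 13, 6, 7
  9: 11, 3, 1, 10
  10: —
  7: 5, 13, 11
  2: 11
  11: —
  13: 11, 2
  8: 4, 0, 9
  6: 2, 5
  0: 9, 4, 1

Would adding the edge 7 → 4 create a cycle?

Adding 7→4 creates a cycle iff 4 can already reach 7.
Path from 4: 4 → 12 → 7.
So 4 → … → 7 → 4 is a cycle.

Yes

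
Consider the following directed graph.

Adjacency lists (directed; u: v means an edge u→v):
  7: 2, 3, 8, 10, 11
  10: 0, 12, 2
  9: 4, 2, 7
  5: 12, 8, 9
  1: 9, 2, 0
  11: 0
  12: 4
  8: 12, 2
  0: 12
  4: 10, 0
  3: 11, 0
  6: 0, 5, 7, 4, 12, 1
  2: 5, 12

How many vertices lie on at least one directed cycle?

11

A vertex is on a directed cycle iff it belongs to a strongly connected component of size ≥ 2 (or has a self-loop).
The vertices on cycles are {0, 2, 3, 4, 5, 7, 8, 9, 10, 11, 12} — 11 in total.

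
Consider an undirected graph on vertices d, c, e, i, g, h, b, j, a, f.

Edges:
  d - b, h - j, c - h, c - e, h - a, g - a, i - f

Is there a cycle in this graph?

No

DFS, tracking each vertex's parent; an edge to a visited non-parent vertex closes a cycle.
Start from d:
visit d (parent –)
  visit b (parent d)
    b–d: parent, skip
visit c (parent –)
  visit e (parent c)
    e–c: parent, skip
  visit h (parent c)
    visit a (parent h)
      visit g (parent a)
        g–a: parent, skip
      a–h: parent, skip
    visit j (parent h)
      j–h: parent, skip
    h–c: parent, skip
visit i (parent –)
  visit f (parent i)
    f–i: parent, skip
No non-parent visited neighbor found — the graph is a forest.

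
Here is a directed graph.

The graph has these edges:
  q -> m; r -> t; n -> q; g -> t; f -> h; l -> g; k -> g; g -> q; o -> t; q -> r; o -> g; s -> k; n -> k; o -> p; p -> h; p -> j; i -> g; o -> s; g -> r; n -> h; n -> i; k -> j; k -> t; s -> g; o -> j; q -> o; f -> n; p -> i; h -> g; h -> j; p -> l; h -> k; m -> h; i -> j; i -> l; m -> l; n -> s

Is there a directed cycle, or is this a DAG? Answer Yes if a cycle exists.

DFS with white/gray/black marking, starting from p:
p gray
  j gray
  j black
  l gray
    g gray
      r gray
        t gray
        t black
      r black
      g→t: t black — skip
      q gray
        q→r: r black — skip
        o gray
          o→p: p is gray → back edge
Back edge found, so a cycle exists: p → l → g → q → o → p.

Yes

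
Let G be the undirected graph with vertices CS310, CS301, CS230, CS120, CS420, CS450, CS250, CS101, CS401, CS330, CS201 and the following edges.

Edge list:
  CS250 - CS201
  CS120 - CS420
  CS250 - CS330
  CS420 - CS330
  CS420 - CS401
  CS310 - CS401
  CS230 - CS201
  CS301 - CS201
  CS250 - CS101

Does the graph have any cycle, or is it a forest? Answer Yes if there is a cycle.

DFS, tracking each vertex's parent; an edge to a visited non-parent vertex closes a cycle.
Start from CS310:
visit CS310 (parent –)
  visit CS401 (parent CS310)
    visit CS420 (parent CS401)
      visit CS330 (parent CS420)
        CS330–CS420: parent, skip
        visit CS250 (parent CS330)
          visit CS101 (parent CS250)
            CS101–CS250: parent, skip
          CS250–CS330: parent, skip
          visit CS201 (parent CS250)
            visit CS230 (parent CS201)
              CS230–CS201: parent, skip
            visit CS301 (parent CS201)
              CS301–CS201: parent, skip
            CS201–CS250: parent, skip
      visit CS120 (parent CS420)
        CS120–CS420: parent, skip
      CS420–CS401: parent, skip
    CS401–CS310: parent, skip
visit CS450 (parent –)
No non-parent visited neighbor found — the graph is a forest.

No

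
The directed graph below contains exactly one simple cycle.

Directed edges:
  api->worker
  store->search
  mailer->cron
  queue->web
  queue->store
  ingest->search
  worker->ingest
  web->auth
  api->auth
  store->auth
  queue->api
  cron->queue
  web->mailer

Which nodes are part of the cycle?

DFS with gray/black marking from queue:
queue gray
  web gray
    auth gray
    auth black
    mailer gray
      cron gray
        cron→queue: queue is gray → back edge
Back edge closes the cycle queue → web → mailer → cron → queue; its vertices are {web, cron, queue, mailer}.

web, cron, queue, mailer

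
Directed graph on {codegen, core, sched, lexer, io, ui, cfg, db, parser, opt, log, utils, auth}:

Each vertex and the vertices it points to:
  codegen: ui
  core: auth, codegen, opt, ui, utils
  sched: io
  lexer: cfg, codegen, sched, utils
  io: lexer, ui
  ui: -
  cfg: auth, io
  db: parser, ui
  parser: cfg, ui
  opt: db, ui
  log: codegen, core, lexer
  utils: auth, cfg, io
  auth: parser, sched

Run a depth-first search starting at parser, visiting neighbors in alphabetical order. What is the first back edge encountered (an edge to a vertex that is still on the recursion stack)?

DFS from parser (visiting neighbors in alphabetical order); mark gray on enter, black on exit:
parser gray
  cfg gray
    auth gray
      auth→parser: parser is gray → back edge
First back edge: auth → parser.

auth->parser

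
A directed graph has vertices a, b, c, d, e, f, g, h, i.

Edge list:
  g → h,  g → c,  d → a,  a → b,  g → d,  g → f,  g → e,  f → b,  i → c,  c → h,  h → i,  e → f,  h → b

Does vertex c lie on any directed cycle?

c is on a cycle iff c can reach itself via ≥1 edge.
c → h → i → c — yes.

Yes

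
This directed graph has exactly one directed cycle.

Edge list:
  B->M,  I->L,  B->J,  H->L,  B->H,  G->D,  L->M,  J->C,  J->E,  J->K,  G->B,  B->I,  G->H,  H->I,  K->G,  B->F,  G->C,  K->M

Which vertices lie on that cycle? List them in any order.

B, G, J, K

DFS with gray/black marking from G:
G gray
  B gray
    I gray
      L gray
        M gray
        M black
      L black
    I black
    B→M: M black — skip
    F gray
    F black
    H gray
      H→L: L black — skip
      H→I: I black — skip
    H black
    J gray
      K gray
        K→G: G is gray → back edge
Back edge closes the cycle G → B → J → K → G; its vertices are {B, G, J, K}.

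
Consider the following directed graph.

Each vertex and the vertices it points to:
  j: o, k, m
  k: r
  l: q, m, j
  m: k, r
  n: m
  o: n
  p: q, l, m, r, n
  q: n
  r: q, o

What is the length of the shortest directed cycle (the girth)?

4

For each vertex v, BFS finds the shortest path from v back to v.
The shortest such closed walk is q → n → m → r → q, length 4.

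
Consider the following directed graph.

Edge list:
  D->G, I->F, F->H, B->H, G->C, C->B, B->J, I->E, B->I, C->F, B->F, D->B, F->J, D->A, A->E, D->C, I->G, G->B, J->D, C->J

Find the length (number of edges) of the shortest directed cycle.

3

For each vertex v, BFS finds the shortest path from v back to v.
The shortest such closed walk is D → B → J → D, length 3.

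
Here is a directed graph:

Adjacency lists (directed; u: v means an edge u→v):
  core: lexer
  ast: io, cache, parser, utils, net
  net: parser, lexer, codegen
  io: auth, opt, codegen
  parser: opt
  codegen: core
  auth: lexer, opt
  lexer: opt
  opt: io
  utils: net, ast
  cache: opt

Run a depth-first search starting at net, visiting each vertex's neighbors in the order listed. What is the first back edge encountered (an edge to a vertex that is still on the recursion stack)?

DFS from net (visiting each vertex's neighbors in the order listed); mark gray on enter, black on exit:
net gray
  parser gray
    opt gray
      io gray
        auth gray
          lexer gray
            lexer→opt: opt is gray → back edge
First back edge: lexer → opt.

lexer→opt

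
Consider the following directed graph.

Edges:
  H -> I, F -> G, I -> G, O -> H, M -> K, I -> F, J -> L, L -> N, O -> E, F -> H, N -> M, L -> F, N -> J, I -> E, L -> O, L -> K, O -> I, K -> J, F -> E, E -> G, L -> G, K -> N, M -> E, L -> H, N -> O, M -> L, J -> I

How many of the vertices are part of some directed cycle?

8

A vertex is on a directed cycle iff it belongs to a strongly connected component of size ≥ 2 (or has a self-loop).
The vertices on cycles are {F, H, I, J, K, L, M, N} — 8 in total.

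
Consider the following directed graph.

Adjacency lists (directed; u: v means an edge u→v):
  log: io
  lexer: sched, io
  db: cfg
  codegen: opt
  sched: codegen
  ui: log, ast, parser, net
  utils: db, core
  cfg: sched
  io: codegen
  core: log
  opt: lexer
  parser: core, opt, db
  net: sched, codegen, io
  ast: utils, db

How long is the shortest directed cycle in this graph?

4

For each vertex v, BFS finds the shortest path from v back to v.
The shortest such closed walk is io → codegen → opt → lexer → io, length 4.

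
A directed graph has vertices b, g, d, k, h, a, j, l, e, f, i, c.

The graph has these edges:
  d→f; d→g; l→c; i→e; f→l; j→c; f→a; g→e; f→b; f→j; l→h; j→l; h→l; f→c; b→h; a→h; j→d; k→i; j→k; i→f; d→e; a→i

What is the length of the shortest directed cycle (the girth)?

For each vertex v, BFS finds the shortest path from v back to v.
The shortest such closed walk is l → h → l, length 2.

2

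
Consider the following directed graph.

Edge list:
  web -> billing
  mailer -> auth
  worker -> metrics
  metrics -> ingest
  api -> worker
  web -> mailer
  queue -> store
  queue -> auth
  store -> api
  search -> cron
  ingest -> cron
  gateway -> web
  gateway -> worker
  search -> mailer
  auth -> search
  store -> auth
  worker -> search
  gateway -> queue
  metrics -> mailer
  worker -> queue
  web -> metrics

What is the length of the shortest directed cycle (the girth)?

3

For each vertex v, BFS finds the shortest path from v back to v.
The shortest such closed walk is auth → search → mailer → auth, length 3.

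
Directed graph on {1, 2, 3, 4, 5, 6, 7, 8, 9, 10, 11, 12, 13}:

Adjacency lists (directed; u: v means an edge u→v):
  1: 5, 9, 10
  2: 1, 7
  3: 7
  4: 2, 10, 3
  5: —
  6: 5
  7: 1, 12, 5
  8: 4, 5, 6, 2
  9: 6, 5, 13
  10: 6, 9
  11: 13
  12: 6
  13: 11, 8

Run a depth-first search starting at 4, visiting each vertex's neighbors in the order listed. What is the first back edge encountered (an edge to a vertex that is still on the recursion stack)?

DFS from 4 (visiting each vertex's neighbors in the order listed); mark gray on enter, black on exit:
4 gray
  2 gray
    1 gray
      5 gray
      5 black
      9 gray
        6 gray
          6→5: 5 black — skip
        6 black
        9→5: 5 black — skip
        13 gray
          11 gray
            11→13: 13 is gray → back edge
First back edge: 11 → 13.

11→13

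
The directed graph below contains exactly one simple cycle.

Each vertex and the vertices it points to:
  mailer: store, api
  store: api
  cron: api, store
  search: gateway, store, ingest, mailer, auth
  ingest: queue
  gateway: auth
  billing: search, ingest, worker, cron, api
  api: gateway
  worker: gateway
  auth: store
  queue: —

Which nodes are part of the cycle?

api, auth, store, gateway

DFS with gray/black marking from gateway:
gateway gray
  auth gray
    store gray
      api gray
        api→gateway: gateway is gray → back edge
Back edge closes the cycle gateway → auth → store → api → gateway; its vertices are {api, auth, store, gateway}.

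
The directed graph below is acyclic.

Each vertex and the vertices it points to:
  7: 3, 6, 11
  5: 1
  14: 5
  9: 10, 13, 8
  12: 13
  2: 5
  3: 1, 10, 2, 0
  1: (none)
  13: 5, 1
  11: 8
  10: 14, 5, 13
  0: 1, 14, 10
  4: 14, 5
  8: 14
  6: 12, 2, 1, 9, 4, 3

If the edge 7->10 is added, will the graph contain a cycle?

Adding 7→10 creates a cycle iff 10 can already reach 7.
Explore from 10: no path reaches 7. The graph stays acyclic.

No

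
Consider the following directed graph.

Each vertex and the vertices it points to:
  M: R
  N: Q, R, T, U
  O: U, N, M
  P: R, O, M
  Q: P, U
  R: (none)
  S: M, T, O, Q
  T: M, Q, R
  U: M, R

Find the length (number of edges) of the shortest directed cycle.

For each vertex v, BFS finds the shortest path from v back to v.
The shortest such closed walk is O → N → Q → P → O, length 4.

4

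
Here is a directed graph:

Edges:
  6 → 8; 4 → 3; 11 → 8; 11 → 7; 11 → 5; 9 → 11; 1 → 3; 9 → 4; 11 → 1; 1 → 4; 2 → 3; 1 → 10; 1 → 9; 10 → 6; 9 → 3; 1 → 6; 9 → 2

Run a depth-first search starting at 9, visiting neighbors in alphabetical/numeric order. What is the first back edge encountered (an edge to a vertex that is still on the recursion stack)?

1->9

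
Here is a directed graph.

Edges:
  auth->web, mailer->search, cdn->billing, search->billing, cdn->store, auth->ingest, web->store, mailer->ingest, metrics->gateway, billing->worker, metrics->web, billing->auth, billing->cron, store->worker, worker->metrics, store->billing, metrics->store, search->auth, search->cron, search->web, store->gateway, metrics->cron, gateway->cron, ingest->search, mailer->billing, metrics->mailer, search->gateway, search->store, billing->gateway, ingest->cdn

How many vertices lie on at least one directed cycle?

A vertex is on a directed cycle iff it belongs to a strongly connected component of size ≥ 2 (or has a self-loop).
The vertices on cycles are {cdn, web, auth, store, ingest, mailer, search, worker, billing, metrics} — 10 in total.

10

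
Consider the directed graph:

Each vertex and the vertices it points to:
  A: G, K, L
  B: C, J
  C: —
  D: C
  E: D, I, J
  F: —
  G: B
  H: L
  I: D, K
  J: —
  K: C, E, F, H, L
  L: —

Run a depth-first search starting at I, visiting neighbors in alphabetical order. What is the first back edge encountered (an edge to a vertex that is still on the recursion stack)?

E→I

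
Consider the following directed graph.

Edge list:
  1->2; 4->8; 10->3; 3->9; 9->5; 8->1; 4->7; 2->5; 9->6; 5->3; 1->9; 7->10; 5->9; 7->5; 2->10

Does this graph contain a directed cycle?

Yes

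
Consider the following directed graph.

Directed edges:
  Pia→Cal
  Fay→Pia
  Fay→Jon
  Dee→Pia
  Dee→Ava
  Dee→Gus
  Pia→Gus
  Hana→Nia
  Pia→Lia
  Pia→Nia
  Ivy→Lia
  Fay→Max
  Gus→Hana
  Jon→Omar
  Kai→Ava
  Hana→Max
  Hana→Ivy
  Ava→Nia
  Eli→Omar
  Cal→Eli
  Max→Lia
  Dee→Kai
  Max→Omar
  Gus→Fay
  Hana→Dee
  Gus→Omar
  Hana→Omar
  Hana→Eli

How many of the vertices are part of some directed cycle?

5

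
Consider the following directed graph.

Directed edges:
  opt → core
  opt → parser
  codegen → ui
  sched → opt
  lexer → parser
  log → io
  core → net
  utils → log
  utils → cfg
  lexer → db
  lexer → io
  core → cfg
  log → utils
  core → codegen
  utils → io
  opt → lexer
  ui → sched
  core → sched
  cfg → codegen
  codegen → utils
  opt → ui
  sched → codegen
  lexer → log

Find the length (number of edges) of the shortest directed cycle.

2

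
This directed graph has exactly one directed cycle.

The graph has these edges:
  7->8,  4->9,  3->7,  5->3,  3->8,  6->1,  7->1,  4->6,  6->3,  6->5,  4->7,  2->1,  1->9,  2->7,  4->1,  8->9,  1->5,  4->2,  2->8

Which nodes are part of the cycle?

1, 3, 5, 7

DFS with gray/black marking from 3:
3 gray
  7 gray
    1 gray
      9 gray
      9 black
      5 gray
        5→3: 3 is gray → back edge
Back edge closes the cycle 3 → 7 → 1 → 5 → 3; its vertices are {1, 3, 5, 7}.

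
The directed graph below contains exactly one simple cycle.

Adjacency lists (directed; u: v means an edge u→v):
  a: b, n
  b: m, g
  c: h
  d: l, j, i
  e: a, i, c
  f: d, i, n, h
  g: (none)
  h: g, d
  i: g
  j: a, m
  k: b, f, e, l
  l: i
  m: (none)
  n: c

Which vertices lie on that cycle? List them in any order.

DFS with gray/black marking from c:
c gray
  h gray
    g gray
    g black
    d gray
      l gray
        i gray
          i→g: g black — skip
        i black
      l black
      j gray
        a gray
          b gray
            m gray
            m black
            b→g: g black — skip
          b black
          n gray
            n→c: c is gray → back edge
Back edge closes the cycle c → h → d → j → a → n → c; its vertices are {a, c, d, h, j, n}.

a, c, d, h, j, n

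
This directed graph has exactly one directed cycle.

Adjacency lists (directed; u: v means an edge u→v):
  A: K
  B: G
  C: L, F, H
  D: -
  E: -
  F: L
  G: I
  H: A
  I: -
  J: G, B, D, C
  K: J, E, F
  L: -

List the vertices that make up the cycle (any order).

DFS with gray/black marking from K:
K gray
  J gray
    G gray
      I gray
      I black
    G black
    B gray
      B→G: G black — skip
    B black
    D gray
    D black
    C gray
      L gray
      L black
      F gray
        F→L: L black — skip
      F black
      H gray
        A gray
          A→K: K is gray → back edge
Back edge closes the cycle K → J → C → H → A → K; its vertices are {A, C, H, J, K}.

A, C, H, J, K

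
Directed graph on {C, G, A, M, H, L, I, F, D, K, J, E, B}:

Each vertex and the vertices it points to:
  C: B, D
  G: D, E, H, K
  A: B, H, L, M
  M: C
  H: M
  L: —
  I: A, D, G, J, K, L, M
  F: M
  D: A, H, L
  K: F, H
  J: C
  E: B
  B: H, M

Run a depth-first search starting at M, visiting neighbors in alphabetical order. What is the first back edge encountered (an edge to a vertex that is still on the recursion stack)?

H->M

DFS from M (visiting neighbors in alphabetical order); mark gray on enter, black on exit:
M gray
  C gray
    B gray
      H gray
        H→M: M is gray → back edge
First back edge: H → M.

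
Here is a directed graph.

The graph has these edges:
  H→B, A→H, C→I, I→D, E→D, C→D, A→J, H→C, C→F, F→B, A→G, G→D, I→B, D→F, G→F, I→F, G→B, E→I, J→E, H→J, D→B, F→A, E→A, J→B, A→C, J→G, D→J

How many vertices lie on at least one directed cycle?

9

A vertex is on a directed cycle iff it belongs to a strongly connected component of size ≥ 2 (or has a self-loop).
The vertices on cycles are {A, C, D, E, F, G, H, I, J} — 9 in total.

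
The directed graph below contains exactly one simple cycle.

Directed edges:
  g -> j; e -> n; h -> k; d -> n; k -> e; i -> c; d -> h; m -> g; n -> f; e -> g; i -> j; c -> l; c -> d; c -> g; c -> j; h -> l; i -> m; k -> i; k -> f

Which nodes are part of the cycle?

c, d, h, i, k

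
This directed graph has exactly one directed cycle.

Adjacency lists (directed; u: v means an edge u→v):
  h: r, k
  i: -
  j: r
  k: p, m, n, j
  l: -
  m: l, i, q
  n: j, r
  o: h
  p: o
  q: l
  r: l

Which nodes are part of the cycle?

DFS with gray/black marking from o:
o gray
  h gray
    r gray
      l gray
      l black
    r black
    k gray
      p gray
        p→o: o is gray → back edge
Back edge closes the cycle o → h → k → p → o; its vertices are {h, k, o, p}.

h, k, o, p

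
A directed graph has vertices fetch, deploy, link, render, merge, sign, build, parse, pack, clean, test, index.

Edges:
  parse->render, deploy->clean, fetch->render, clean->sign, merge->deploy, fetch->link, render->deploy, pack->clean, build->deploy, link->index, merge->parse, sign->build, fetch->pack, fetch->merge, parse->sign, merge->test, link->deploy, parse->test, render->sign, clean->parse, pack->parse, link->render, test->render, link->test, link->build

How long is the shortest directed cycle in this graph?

4

For each vertex v, BFS finds the shortest path from v back to v.
The shortest such closed walk is build → deploy → clean → sign → build, length 4.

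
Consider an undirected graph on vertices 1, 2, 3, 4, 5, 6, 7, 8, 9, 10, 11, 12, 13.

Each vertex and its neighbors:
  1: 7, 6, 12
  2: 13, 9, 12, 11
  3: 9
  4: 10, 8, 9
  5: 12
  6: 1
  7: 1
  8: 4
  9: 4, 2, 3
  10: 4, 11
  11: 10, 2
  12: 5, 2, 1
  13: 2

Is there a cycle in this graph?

Yes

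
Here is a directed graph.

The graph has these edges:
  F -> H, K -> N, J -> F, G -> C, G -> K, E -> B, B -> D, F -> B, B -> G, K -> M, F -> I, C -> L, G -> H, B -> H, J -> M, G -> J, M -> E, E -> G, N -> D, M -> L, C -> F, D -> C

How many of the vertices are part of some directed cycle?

10

A vertex is on a directed cycle iff it belongs to a strongly connected component of size ≥ 2 (or has a self-loop).
The vertices on cycles are {B, C, D, E, F, G, J, K, M, N} — 10 in total.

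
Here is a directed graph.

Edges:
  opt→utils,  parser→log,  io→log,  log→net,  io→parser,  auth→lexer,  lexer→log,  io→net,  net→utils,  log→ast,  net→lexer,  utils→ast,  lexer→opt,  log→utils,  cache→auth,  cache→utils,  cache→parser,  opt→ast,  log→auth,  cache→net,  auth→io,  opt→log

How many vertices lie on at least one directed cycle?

A vertex is on a directed cycle iff it belongs to a strongly connected component of size ≥ 2 (or has a self-loop).
The vertices on cycles are {io, log, net, opt, auth, lexer, parser} — 7 in total.

7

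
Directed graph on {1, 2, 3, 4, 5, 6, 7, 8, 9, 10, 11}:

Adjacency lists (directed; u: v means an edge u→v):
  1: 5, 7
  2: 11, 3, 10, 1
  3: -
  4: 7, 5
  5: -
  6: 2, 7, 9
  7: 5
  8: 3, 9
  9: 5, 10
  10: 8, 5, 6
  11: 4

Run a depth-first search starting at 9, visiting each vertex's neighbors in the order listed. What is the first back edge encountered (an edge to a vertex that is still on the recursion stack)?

DFS from 9 (visiting each vertex's neighbors in the order listed); mark gray on enter, black on exit:
9 gray
  5 gray
  5 black
  10 gray
    8 gray
      3 gray
      3 black
      8→9: 9 is gray → back edge
First back edge: 8 → 9.

8→9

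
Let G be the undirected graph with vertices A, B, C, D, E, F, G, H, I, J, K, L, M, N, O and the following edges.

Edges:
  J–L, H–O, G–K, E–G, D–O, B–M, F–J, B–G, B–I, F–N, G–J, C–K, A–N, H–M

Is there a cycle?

DFS, tracking each vertex's parent; an edge to a visited non-parent vertex closes a cycle.
Start from M:
visit M (parent –)
  visit H (parent M)
    visit O (parent H)
      O–H: parent, skip
      visit D (parent O)
        D–O: parent, skip
    H–M: parent, skip
  visit B (parent M)
    B–M: parent, skip
    visit G (parent B)
      G–B: parent, skip
      visit K (parent G)
        K–G: parent, skip
        visit C (parent K)
          C–K: parent, skip
      visit J (parent G)
        J–G: parent, skip
        visit L (parent J)
          L–J: parent, skip
        visit F (parent J)
          visit N (parent F)
            visit A (parent N)
              A–N: parent, skip
            N–F: parent, skip
          F–J: parent, skip
      visit E (parent G)
        E–G: parent, skip
    visit I (parent B)
      I–B: parent, skip
No non-parent visited neighbor found — the graph is a forest.

No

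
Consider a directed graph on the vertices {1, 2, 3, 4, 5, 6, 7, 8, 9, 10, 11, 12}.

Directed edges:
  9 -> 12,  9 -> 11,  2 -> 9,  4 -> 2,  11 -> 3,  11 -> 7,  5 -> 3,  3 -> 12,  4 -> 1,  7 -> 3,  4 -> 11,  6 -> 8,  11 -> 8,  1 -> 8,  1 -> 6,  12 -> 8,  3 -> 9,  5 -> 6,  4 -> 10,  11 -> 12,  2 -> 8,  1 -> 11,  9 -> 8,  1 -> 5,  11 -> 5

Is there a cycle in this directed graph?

DFS with white/gray/black marking, starting from 2:
2 gray
  8 gray
  8 black
  9 gray
    12 gray
      12→8: 8 black — skip
    12 black
    11 gray
      11→12: 12 black — skip
      7 gray
        3 gray
          3→9: 9 is gray → back edge
Back edge found, so a cycle exists: 9 → 11 → 7 → 3 → 9.

Yes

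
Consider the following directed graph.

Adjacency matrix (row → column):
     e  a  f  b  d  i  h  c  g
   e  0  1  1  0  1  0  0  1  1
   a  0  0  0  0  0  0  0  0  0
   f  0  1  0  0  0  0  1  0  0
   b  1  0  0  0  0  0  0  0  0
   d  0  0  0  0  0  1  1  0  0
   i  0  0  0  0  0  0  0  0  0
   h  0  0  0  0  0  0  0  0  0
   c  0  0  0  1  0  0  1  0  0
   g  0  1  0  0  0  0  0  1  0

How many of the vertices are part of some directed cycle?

4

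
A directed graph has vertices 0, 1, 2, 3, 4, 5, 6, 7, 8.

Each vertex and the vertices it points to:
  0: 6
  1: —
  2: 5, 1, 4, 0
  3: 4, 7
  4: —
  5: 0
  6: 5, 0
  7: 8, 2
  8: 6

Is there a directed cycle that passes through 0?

Yes

0 is on a cycle iff 0 can reach itself via ≥1 edge.
0 → 6 → 0 — yes.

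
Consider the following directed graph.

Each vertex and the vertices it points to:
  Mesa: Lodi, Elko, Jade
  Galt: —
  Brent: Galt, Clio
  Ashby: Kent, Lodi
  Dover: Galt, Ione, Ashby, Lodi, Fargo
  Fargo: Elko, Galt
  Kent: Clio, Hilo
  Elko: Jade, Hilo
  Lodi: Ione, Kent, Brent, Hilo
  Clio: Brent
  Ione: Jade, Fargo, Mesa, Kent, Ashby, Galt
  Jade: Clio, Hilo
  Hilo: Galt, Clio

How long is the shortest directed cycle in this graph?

For each vertex v, BFS finds the shortest path from v back to v.
The shortest such closed walk is Brent → Clio → Brent, length 2.

2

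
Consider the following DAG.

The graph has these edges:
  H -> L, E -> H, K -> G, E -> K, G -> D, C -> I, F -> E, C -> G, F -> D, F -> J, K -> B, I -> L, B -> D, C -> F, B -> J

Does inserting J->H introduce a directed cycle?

Adding J→H creates a cycle iff H can already reach J.
Explore from H: no path reaches J. The graph stays acyclic.

No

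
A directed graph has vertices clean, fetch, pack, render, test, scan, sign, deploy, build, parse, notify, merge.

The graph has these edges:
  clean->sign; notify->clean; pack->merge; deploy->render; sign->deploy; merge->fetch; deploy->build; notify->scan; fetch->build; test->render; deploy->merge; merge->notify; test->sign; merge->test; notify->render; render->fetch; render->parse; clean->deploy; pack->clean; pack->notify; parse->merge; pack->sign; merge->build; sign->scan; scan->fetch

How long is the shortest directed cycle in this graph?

4

For each vertex v, BFS finds the shortest path from v back to v.
The shortest such closed walk is clean → deploy → merge → notify → clean, length 4.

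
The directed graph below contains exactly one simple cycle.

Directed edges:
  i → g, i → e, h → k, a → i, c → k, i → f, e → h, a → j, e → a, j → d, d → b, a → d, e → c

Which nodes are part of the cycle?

a, e, i

DFS with gray/black marking from i:
i gray
  e gray
    a gray
      d gray
        b gray
        b black
      d black
      a→i: i is gray → back edge
Back edge closes the cycle i → e → a → i; its vertices are {a, e, i}.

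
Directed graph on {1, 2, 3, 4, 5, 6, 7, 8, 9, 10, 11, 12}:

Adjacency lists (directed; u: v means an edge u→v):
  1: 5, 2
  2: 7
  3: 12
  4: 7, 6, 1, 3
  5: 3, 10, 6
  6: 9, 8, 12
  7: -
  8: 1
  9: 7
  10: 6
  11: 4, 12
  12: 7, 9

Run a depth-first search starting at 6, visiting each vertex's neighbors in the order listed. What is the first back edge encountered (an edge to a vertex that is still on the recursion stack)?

10→6

DFS from 6 (visiting each vertex's neighbors in the order listed); mark gray on enter, black on exit:
6 gray
  9 gray
    7 gray
    7 black
  9 black
  8 gray
    1 gray
      5 gray
        3 gray
          12 gray
            12→7: 7 black — skip
            12→9: 9 black — skip
          12 black
        3 black
        10 gray
          10→6: 6 is gray → back edge
First back edge: 10 → 6.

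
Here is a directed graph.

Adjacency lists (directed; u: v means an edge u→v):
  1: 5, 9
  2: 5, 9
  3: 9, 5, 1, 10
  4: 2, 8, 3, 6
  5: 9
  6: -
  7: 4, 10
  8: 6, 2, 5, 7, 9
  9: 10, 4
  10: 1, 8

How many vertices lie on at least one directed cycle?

9

A vertex is on a directed cycle iff it belongs to a strongly connected component of size ≥ 2 (or has a self-loop).
The vertices on cycles are {1, 2, 3, 4, 5, 7, 8, 9, 10} — 9 in total.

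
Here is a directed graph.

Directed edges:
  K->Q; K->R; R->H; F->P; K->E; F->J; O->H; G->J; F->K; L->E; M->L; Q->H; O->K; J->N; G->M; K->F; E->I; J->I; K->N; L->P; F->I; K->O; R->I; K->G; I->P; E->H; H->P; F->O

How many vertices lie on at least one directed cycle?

A vertex is on a directed cycle iff it belongs to a strongly connected component of size ≥ 2 (or has a self-loop).
The vertices on cycles are {F, K, O} — 3 in total.

3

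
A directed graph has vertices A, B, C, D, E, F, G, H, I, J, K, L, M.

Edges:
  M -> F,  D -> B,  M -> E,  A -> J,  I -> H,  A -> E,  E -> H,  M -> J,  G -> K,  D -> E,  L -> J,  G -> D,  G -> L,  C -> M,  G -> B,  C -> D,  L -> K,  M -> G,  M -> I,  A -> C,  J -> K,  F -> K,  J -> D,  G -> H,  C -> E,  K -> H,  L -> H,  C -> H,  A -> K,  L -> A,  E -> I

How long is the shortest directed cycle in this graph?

For each vertex v, BFS finds the shortest path from v back to v.
The shortest such closed walk is C → M → G → L → A → C, length 5.

5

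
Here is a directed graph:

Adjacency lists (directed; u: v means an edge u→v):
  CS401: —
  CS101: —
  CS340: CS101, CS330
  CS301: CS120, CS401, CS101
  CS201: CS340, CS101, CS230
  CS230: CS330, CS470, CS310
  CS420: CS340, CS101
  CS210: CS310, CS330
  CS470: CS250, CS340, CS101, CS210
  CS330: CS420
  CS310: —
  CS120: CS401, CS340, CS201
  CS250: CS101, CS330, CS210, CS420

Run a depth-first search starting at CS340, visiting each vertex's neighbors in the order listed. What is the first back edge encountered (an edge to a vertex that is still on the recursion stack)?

DFS from CS340 (visiting each vertex's neighbors in the order listed); mark gray on enter, black on exit:
CS340 gray
  CS101 gray
  CS101 black
  CS330 gray
    CS420 gray
      CS420→CS340: CS340 is gray → back edge
First back edge: CS420 → CS340.

CS420→CS340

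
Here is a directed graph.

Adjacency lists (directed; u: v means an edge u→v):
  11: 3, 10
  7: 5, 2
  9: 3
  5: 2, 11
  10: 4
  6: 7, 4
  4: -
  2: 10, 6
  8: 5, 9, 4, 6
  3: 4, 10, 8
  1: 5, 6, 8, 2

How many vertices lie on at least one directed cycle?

A vertex is on a directed cycle iff it belongs to a strongly connected component of size ≥ 2 (or has a self-loop).
The vertices on cycles are {2, 3, 5, 6, 7, 8, 9, 11} — 8 in total.

8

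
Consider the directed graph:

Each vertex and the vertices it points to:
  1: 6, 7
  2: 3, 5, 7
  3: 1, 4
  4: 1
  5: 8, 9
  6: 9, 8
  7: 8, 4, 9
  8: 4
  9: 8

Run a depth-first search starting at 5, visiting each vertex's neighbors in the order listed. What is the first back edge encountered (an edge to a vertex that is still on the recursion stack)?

DFS from 5 (visiting each vertex's neighbors in the order listed); mark gray on enter, black on exit:
5 gray
  8 gray
    4 gray
      1 gray
        6 gray
          9 gray
            9→8: 8 is gray → back edge
First back edge: 9 → 8.

9->8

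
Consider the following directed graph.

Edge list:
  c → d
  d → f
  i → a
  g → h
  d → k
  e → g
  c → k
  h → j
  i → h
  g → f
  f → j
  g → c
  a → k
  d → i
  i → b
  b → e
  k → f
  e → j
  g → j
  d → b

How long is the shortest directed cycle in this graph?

For each vertex v, BFS finds the shortest path from v back to v.
The shortest such closed walk is c → d → b → e → g → c, length 5.

5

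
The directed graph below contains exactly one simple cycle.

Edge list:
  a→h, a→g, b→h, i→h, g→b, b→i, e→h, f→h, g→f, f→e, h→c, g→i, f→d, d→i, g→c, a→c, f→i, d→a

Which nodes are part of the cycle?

a, d, f, g

DFS with gray/black marking from g:
g gray
  c gray
  c black
  b gray
    i gray
      h gray
        h→c: c black — skip
      h black
    i black
    b→h: h black — skip
  b black
  f gray
    f→h: h black — skip
    d gray
      d→i: i black — skip
      a gray
        a→c: c black — skip
        a→g: g is gray → back edge
Back edge closes the cycle g → f → d → a → g; its vertices are {a, d, f, g}.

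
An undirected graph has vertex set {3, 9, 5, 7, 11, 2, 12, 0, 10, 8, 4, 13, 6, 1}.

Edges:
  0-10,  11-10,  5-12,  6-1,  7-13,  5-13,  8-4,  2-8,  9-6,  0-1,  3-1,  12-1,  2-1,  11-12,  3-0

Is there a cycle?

Yes

DFS, tracking each vertex's parent; an edge to a visited non-parent vertex closes a cycle.
Start from 0:
visit 0 (parent –)
  visit 1 (parent 0)
    visit 6 (parent 1)
      6–1: parent, skip
      visit 9 (parent 6)
        9–6: parent, skip
    visit 12 (parent 1)
      visit 11 (parent 12)
        11–12: parent, skip
        visit 10 (parent 11)
          10–0: 0 visited and ≠ parent → cycle
Cycle: 0 – 1 – 12 – 11 – 10 – 0.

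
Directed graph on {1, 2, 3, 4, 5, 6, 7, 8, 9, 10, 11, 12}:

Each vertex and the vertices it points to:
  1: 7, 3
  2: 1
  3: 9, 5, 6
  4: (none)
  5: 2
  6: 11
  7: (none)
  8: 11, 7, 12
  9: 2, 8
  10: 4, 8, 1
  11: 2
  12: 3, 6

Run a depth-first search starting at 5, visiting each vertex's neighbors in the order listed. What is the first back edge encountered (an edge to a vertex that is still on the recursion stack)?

DFS from 5 (visiting each vertex's neighbors in the order listed); mark gray on enter, black on exit:
5 gray
  2 gray
    1 gray
      7 gray
      7 black
      3 gray
        9 gray
          9→2: 2 is gray → back edge
First back edge: 9 → 2.

9->2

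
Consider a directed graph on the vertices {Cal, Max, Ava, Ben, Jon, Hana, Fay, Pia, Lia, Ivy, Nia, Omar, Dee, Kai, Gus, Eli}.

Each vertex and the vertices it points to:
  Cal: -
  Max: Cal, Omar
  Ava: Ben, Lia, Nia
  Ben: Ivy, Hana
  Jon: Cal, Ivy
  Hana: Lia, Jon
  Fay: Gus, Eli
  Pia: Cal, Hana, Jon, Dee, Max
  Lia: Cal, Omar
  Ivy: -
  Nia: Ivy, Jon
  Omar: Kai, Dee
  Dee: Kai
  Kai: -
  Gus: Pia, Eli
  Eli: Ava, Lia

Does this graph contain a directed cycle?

DFS with white/gray/black marking, starting from Kai:
Kai gray
Kai black
Cal gray
Cal black
Max gray
  Max→Cal: Cal black — skip
  Omar gray
    Omar→Kai: Kai black — skip
    Dee gray
      Dee→Kai: Kai black — skip
    Dee black
  Omar black
Max black
Ava gray
  Ben gray
    Ivy gray
    Ivy black
    Hana gray
      Lia gray
        Lia→Cal: Cal black — skip
        Lia→Omar: Omar black — skip
      Lia black
      Jon gray
        Jon→Cal: Cal black — skip
        Jon→Ivy: Ivy black — skip
      Jon black
    Hana black
  Ben black
  Ava→Lia: Lia black — skip
  Nia gray
    Nia→Ivy: Ivy black — skip
    Nia→Jon: Jon black — skip
  Nia black
Ava black
Fay gray
  Gus gray
    Pia gray
      Pia→Cal: Cal black — skip
      Pia→Hana: Hana black — skip
      Pia→Jon: Jon black — skip
      Pia→Dee: Dee black — skip
      Pia→Max: Max black — skip
    Pia black
    Eli gray
      Eli→Ava: Ava black — skip
      Eli→Lia: Lia black — skip
    Eli black
  Gus black
  Fay→Eli: Eli black — skip
Fay black
Every edge goes to a white or black vertex — no back edge, so the graph is acyclic.

No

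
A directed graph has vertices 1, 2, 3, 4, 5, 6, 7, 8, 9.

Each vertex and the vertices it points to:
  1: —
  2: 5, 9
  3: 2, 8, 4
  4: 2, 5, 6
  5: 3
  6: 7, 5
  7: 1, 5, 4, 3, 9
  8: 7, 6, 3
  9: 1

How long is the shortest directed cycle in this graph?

2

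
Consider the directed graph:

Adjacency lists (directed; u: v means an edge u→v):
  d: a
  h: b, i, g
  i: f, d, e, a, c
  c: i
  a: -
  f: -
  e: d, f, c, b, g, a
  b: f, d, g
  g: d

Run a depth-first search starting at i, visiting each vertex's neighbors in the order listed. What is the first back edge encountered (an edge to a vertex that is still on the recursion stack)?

DFS from i (visiting each vertex's neighbors in the order listed); mark gray on enter, black on exit:
i gray
  f gray
  f black
  d gray
    a gray
    a black
  d black
  e gray
    e→d: d black — skip
    e→f: f black — skip
    c gray
      c→i: i is gray → back edge
First back edge: c → i.

c->i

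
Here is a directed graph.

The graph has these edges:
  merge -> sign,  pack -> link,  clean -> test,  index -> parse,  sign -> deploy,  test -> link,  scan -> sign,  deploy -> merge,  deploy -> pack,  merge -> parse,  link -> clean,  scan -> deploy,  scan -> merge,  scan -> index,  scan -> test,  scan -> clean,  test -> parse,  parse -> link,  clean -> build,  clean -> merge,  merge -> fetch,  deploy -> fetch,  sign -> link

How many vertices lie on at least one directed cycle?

8

A vertex is on a directed cycle iff it belongs to a strongly connected component of size ≥ 2 (or has a self-loop).
The vertices on cycles are {link, pack, sign, test, clean, merge, parse, deploy} — 8 in total.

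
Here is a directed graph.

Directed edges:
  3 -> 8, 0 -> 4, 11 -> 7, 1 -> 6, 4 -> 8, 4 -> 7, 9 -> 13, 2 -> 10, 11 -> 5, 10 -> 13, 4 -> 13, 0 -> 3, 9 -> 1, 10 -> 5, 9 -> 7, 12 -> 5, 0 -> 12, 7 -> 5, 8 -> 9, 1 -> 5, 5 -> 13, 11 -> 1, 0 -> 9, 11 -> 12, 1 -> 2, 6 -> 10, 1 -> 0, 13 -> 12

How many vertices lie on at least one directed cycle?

9

A vertex is on a directed cycle iff it belongs to a strongly connected component of size ≥ 2 (or has a self-loop).
The vertices on cycles are {0, 1, 3, 4, 5, 8, 9, 12, 13} — 9 in total.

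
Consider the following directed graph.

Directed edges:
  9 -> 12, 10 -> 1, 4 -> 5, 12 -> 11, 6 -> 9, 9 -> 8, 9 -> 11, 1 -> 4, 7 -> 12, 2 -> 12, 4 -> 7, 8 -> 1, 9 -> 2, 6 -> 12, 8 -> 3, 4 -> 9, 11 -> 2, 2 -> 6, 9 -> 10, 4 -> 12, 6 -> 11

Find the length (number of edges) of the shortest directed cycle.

3

For each vertex v, BFS finds the shortest path from v back to v.
The shortest such closed walk is 9 → 2 → 6 → 9, length 3.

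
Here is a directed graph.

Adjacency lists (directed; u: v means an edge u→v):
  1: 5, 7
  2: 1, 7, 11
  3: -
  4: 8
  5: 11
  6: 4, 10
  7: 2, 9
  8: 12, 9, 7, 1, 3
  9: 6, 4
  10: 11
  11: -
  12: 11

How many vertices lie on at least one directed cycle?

A vertex is on a directed cycle iff it belongs to a strongly connected component of size ≥ 2 (or has a self-loop).
The vertices on cycles are {1, 2, 4, 6, 7, 8, 9} — 7 in total.

7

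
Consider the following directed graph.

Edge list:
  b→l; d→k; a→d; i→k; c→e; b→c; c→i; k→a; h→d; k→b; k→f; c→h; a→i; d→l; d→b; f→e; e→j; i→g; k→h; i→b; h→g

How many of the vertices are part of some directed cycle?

A vertex is on a directed cycle iff it belongs to a strongly connected component of size ≥ 2 (or has a self-loop).
The vertices on cycles are {a, b, c, d, h, i, k} — 7 in total.

7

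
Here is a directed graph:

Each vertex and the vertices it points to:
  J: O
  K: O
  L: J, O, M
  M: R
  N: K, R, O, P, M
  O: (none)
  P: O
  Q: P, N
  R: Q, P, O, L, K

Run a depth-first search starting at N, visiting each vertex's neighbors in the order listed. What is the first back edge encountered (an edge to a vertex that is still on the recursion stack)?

DFS from N (visiting each vertex's neighbors in the order listed); mark gray on enter, black on exit:
N gray
  K gray
    O gray
    O black
  K black
  R gray
    Q gray
      P gray
        P→O: O black — skip
      P black
      Q→N: N is gray → back edge
First back edge: Q → N.

Q->N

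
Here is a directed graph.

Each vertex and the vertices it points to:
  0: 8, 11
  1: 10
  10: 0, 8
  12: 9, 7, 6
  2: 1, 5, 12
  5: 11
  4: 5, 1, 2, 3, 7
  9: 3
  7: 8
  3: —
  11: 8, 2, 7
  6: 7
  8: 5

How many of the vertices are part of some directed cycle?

A vertex is on a directed cycle iff it belongs to a strongly connected component of size ≥ 2 (or has a self-loop).
The vertices on cycles are {0, 1, 2, 5, 6, 7, 8, 10, 11, 12} — 10 in total.

10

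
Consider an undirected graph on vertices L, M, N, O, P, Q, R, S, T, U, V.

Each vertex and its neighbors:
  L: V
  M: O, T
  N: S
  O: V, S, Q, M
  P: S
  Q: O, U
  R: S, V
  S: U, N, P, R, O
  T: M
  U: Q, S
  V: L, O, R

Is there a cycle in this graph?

DFS, tracking each vertex's parent; an edge to a visited non-parent vertex closes a cycle.
Start from O:
visit O (parent –)
  visit V (parent O)
    visit L (parent V)
      L–V: parent, skip
    V–O: parent, skip
    visit R (parent V)
      visit S (parent R)
        visit U (parent S)
          visit Q (parent U)
            Q–O: O visited and ≠ parent → cycle
Cycle: O – V – R – S – U – Q – O.

Yes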